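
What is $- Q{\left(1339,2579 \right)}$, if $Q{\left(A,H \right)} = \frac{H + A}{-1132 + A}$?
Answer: $- \frac{1306}{69} \approx -18.928$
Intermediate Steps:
$Q{\left(A,H \right)} = \frac{A + H}{-1132 + A}$
$- Q{\left(1339,2579 \right)} = - \frac{1339 + 2579}{-1132 + 1339} = - \frac{3918}{207} = \left(-1\right) \frac{1306}{69} = - \frac{1306}{69}$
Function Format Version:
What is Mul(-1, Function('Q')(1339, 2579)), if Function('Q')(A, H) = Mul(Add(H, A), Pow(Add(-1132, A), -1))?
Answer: Rational(-1306, 69) ≈ -18.928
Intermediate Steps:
Function('Q')(A, H) = Mul(Pow(Add(-1132, A), -1), Add(A, H)) (Function('Q')(A, H) = Mul(Add(A, H), Pow(Add(-1132, A), -1)) = Mul(Pow(Add(-1132, A), -1), Add(A, H)))
Mul(-1, Function('Q')(1339, 2579)) = Mul(-1, Mul(Pow(Add(-1132, 1339), -1), Add(1339, 2579))) = Mul(-1, Mul(Pow(207, -1), 3918)) = Mul(-1, Mul(Rational(1, 207), 3918)) = Mul(-1, Rational(1306, 69)) = Rational(-1306, 69)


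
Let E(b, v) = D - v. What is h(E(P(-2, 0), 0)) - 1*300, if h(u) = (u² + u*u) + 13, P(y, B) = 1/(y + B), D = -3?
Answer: -269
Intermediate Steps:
P(y, B) = 1/(B + y)
E(b, v) = -3 - v
h(u) = 13 + 2*u² (h(u) = (u² + u²) + 13 = 2*u² + 13 = 13 + 2*u²)
h(E(P(-2, 0), 0)) - 1*300 = (13 + 2*(-3 - 1*0)²) - 1*300 = (13 + 2*(-3 + 0)²) - 300 = (13 + 2*(-3)²) - 300 = (13 + 2*9) - 300 = (13 + 18) - 300 = 31 - 300 = -269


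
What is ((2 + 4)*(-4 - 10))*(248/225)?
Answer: -6944/75 ≈ -92.587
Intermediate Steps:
((2 + 4)*(-4 - 10))*(248/225) = (6*(-14))*(248*(1/225)) = -84*248/225 = -6944/75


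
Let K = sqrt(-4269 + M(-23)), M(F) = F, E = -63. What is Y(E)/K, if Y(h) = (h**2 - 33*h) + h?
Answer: -5985*I*sqrt(1073)/2146 ≈ -91.355*I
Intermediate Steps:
Y(h) = h**2 - 32*h
K = 2*I*sqrt(1073) (K = sqrt(-4269 - 23) = sqrt(-4292) = 2*I*sqrt(1073) ≈ 65.513*I)
Y(E)/K = (-63*(-32 - 63))/((2*I*sqrt(1073))) = (-63*(-95))*(-I*sqrt(1073)/2146) = 5985*(-I*sqrt(1073)/2146) = -5985*I*sqrt(1073)/2146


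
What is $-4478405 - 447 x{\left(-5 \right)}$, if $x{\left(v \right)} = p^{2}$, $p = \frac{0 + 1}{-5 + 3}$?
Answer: $- \frac{17914067}{4} \approx -4.4785 \cdot 10^{6}$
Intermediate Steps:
$p = - \frac{1}{2}$ ($p = 1 \frac{1}{-2} = 1 \left(- \frac{1}{2}\right) = - \frac{1}{2} \approx -0.5$)
$x{\left(v \right)} = \frac{1}{4}$ ($x{\left(v \right)} = \left(- \frac{1}{2}\right)^{2} = \frac{1}{4}$)
$-4478405 - 447 x{\left(-5 \right)} = -4478405 - \frac{447}{4} = - \frac{17914067}{4}$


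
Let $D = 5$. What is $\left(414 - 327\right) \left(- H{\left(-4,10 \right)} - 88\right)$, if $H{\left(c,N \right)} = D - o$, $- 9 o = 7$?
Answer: $- \frac{24476}{3} \approx -8158.7$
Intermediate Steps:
$o = - \frac{7}{9}$ ($o = \left(- \frac{1}{9}\right) 7 = - \frac{7}{9} \approx -0.77778$)
$H{\left(c,N \right)} = \frac{52}{9}$ ($H{\left(c,N \right)} = 5 - - \frac{7}{9} = 5 + \frac{7}{9} = \frac{52}{9}$)
$\left(414 - 327\right) \left(- H{\left(-4,10 \right)} - 88\right) = \left(414 - 327\right) \left(\left(-1\right) \frac{52}{9} - 88\right) = 87 \left(- \frac{52}{9} - 88\right) = 87 \left(- \frac{844}{9}\right) = - \frac{24476}{3}$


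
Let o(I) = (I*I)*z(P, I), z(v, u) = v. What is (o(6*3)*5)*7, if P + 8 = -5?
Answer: -147420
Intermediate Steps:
P = -13 (P = -8 - 5 = -13)
o(I) = -13*I² (o(I) = (I*I)*(-13) = I²*(-13) = -13*I²)
(o(6*3)*5)*7 = (-13*(6*3)²*5)*7 = (-13*18²*5)*7 = (-13*324*5)*7 = -4212*5*7 = -21060*7 = -147420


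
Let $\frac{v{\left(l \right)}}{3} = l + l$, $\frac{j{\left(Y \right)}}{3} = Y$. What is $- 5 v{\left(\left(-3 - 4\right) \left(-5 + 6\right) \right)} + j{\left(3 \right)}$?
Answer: $219$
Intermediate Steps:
$j{\left(Y \right)} = 3 Y$
$v{\left(l \right)} = 6 l$ ($v{\left(l \right)} = 3 \left(l + l\right) = 3 \cdot 2 l = 6 l$)
$- 5 v{\left(\left(-3 - 4\right) \left(-5 + 6\right) \right)} + j{\left(3 \right)} = - 5 \cdot 6 \left(-3 - 4\right) \left(-5 + 6\right) + 3 \cdot 3 = - 5 \cdot 6 \left(\left(-7\right) 1\right) + 9 = - 5 \cdot 6 \left(-7\right) + 9 = \left(-5\right) \left(-42\right) + 9 = 210 + 9 = 219$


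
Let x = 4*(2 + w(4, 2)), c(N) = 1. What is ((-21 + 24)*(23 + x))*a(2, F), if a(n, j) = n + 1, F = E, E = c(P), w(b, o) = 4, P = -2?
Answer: 423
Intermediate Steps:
E = 1
F = 1
a(n, j) = 1 + n
x = 24 (x = 4*(2 + 4) = 4*6 = 24)
((-21 + 24)*(23 + x))*a(2, F) = ((-21 + 24)*(23 + 24))*(1 + 2) = (3*47)*3 = 141*3 = 423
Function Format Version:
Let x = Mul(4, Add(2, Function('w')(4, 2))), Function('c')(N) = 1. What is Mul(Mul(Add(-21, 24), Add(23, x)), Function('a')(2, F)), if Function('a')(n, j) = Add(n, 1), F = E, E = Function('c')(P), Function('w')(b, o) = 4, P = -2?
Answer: 423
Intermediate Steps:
E = 1
F = 1
Function('a')(n, j) = Add(1, n)
x = 24 (x = Mul(4, Add(2, 4)) = Mul(4, 6) = 24)
Mul(Mul(Add(-21, 24), Add(23, x)), Function('a')(2, F)) = Mul(Mul(Add(-21, 24), Add(23, 24)), Add(1, 2)) = Mul(Mul(3, 47), 3) = Mul(141, 3) = 423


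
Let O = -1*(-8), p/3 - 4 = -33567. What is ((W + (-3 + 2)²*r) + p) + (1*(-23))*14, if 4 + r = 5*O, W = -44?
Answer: -101019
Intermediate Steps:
p = -100689 (p = 12 + 3*(-33567) = 12 - 100701 = -100689)
O = 8
r = 36 (r = -4 + 5*8 = -4 + 40 = 36)
((W + (-3 + 2)²*r) + p) + (1*(-23))*14 = ((-44 + (-3 + 2)²*36) - 100689) + (1*(-23))*14 = ((-44 + (-1)²*36) - 100689) - 23*14 = ((-44 + 1*36) - 100689) - 322 = ((-44 + 36) - 100689) - 322 = (-8 - 100689) - 322 = -100697 - 322 = -101019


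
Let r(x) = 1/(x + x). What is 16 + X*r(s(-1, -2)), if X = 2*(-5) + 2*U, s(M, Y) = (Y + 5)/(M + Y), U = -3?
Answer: 24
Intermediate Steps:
s(M, Y) = (5 + Y)/(M + Y)
r(x) = 1/(2*x)
X = -16 (X = 2*(-5) + 2*(-3) = -10 - 6 = -16)
16 + X*r(s(-1, -2)) = 16 - 8/((5 - 2)/(-1 - 2)) = 16 - 8/(3/(-3)) = 16 - 8/((-1/3*3)) = 16 - 8/(-1) = 16 - 8*(-1) = 16 - 16*(-1/2) = 16 + 8 = 24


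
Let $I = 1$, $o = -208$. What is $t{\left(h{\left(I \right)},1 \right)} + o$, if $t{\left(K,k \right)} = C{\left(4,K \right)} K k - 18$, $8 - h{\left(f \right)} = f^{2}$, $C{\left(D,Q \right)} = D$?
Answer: $-198$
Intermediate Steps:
$h{\left(f \right)} = 8 - f^{2}$
$t{\left(K,k \right)} = -18 + 4 K k$ ($t{\left(K,k \right)} = 4 K k - 18 = -18 + 4 K k$)
$t{\left(h{\left(I \right)},1 \right)} + o = \left(-18 + 4 \left(8 - 1^{2}\right) 1\right) - 208 = \left(-18 + 4 \left(8 - 1\right) 1\right) - 208 = \left(-18 + 4 \cdot 7 \cdot 1\right) - 208 = \left(-18 + 28\right) - 208 = 10 - 208 = -198$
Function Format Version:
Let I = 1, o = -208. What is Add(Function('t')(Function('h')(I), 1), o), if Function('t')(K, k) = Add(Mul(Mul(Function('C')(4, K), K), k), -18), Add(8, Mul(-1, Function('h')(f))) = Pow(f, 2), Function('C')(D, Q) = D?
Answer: -198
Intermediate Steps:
Function('h')(f) = Add(8, Mul(-1, Pow(f, 2)))
Function('t')(K, k) = Add(-18, Mul(4, K, k)) (Function('t')(K, k) = Add(Mul(Mul(4, K), k), -18) = Add(Mul(4, K, k), -18) = Add(-18, Mul(4, K, k)))
Add(Function('t')(Function('h')(I), 1), o) = Add(Add(-18, Mul(4, Add(8, Mul(-1, Pow(1, 2))), 1)), -208) = Add(Add(-18, Mul(4, Add(8, Mul(-1, 1)), 1)), -208) = Add(Add(-18, Mul(4, Add(8, -1), 1)), -208) = Add(Add(-18, Mul(4, 7, 1)), -208) = Add(Add(-18, 28), -208) = Add(10, -208) = -198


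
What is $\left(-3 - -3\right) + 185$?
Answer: $185$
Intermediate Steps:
$\left(-3 - -3\right) + 185 = \left(-3 + 3\right) + 185 = 0 + 185 = 185$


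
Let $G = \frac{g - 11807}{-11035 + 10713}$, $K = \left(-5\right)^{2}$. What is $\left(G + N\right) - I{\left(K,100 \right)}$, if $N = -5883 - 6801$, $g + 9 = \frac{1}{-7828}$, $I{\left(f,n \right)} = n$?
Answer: $- \frac{32131059295}{2520616} \approx -12747.0$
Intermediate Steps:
$K = 25$
$g = - \frac{70453}{7828}$ ($g = -9 + \frac{1}{-7828} = -9 - \frac{1}{7828} = - \frac{70453}{7828} \approx -9.0001$)
$G = \frac{92495649}{2520616}$ ($G = \frac{- \frac{70453}{7828} - 11807}{-11035 + 10713} = - \frac{92495649}{7828 \left(-322\right)} = \left(- \frac{92495649}{7828}\right) \left(- \frac{1}{322}\right) = \frac{92495649}{2520616} \approx 36.696$)
$N = -12684$
$\left(G + N\right) - I{\left(K,100 \right)} = \left(\frac{92495649}{2520616} - 12684\right) - 100 = - \frac{31878997695}{2520616} - 100 = - \frac{32131059295}{2520616}$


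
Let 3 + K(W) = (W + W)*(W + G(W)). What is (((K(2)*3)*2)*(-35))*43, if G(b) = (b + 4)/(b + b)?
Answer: -99330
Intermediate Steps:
G(b) = (4 + b)/(2*b) (G(b) = (4 + b)/((2*b)) = (4 + b)*(1/(2*b)) = (4 + b)/(2*b))
K(W) = -3 + 2*W*(W + (4 + W)/(2*W)) (K(W) = -3 + (W + W)*(W + (4 + W)/(2*W)) = -3 + (2*W)*(W + (4 + W)/(2*W)) = -3 + 2*W*(W + (4 + W)/(2*W)))
(((K(2)*3)*2)*(-35))*43 = ((((1 + 2 + 2*2²)*3)*2)*(-35))*43 = ((((1 + 2 + 2*4)*3)*2)*(-35))*43 = ((((1 + 2 + 8)*3)*2)*(-35))*43 = (((11*3)*2)*(-35))*43 = ((33*2)*(-35))*43 = (66*(-35))*43 = -2310*43 = -99330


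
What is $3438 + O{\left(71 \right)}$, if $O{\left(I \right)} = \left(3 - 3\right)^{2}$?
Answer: $3438$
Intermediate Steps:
$O{\left(I \right)} = 0$ ($O{\left(I \right)} = 0^{2} = 0$)
$3438 + O{\left(71 \right)} = 3438 + 0 = 3438$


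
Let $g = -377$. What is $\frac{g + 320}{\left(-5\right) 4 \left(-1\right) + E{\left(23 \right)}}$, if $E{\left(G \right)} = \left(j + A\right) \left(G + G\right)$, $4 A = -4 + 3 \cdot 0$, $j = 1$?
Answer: $- \frac{57}{20} \approx -2.85$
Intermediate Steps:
$A = -1$ ($A = \frac{-4 + 3 \cdot 0}{4} = \frac{-4 + 0}{4} = \frac{1}{4} \left(-4\right) = -1$)
$E{\left(G \right)} = 0$ ($E{\left(G \right)} = \left(1 - 1\right) \left(G + G\right) = 0 \cdot 2 G = 0$)
$\frac{g + 320}{\left(-5\right) 4 \left(-1\right) + E{\left(23 \right)}} = \frac{-377 + 320}{\left(-5\right) 4 \left(-1\right) + 0} = - \frac{57}{\left(-20\right) \left(-1\right) + 0} = - \frac{57}{20 + 0} = - \frac{57}{20}$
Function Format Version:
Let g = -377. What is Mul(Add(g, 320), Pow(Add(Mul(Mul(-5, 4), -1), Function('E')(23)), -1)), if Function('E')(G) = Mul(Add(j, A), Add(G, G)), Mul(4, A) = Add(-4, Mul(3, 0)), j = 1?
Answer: Rational(-57, 20) ≈ -2.8500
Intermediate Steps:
A = -1 (A = Mul(Rational(1, 4), Add(-4, Mul(3, 0))) = Mul(Rational(1, 4), Add(-4, 0)) = Mul(Rational(1, 4), -4) = -1)
Function('E')(G) = 0 (Function('E')(G) = Mul(Add(1, -1), Add(G, G)) = Mul(0, Mul(2, G)) = 0)
Mul(Add(g, 320), Pow(Add(Mul(Mul(-5, 4), -1), Function('E')(23)), -1)) = Mul(Add(-377, 320), Pow(Add(Mul(Mul(-5, 4), -1), 0), -1)) = Mul(-57, Pow(Add(Mul(-20, -1), 0), -1)) = Mul(-57, Pow(Add(20, 0), -1)) = Mul(-57, Pow(20, -1)) = Mul(-57, Rational(1, 20)) = Rational(-57, 20)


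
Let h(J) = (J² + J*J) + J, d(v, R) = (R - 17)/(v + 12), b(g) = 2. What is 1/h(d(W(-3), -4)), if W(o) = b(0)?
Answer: ⅓ ≈ 0.33333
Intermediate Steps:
W(o) = 2
d(v, R) = (-17 + R)/(12 + v)
h(J) = J + 2*J² (h(J) = (J² + J²) + J = 2*J² + J = J + 2*J²)
1/h(d(W(-3), -4)) = 1/(((-17 - 4)/(12 + 2))*(1 + 2*((-17 - 4)/(12 + 2)))) = 1/((-21/14)*(1 + 2*(-21/14))) = 1/(((1/14)*(-21))*(1 + 2*((1/14)*(-21)))) = 1/(-3*(1 + 2*(-3/2))/2) = 1/(-3*(1 - 3)/2) = 1/(-3/2*(-2)) = 1/3 = ⅓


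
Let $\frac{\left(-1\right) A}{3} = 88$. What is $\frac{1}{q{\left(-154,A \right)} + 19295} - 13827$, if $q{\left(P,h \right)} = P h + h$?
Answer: $- \frac{825292148}{59687} \approx -13827.0$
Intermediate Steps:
$A = -264$ ($A = \left(-3\right) 88 = -264$)
$q{\left(P,h \right)} = h + P h$
$\frac{1}{q{\left(-154,A \right)} + 19295} - 13827 = \frac{1}{- 264 \left(1 - 154\right) + 19295} - 13827 = \frac{1}{\left(-264\right) \left(-153\right) + 19295} - 13827 = \frac{1}{40392 + 19295} - 13827 = \frac{1}{59687} - 13827 = - \frac{825292148}{59687}$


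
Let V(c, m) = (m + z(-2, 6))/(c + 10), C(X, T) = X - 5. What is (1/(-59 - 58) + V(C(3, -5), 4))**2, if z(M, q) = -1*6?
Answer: 14641/219024 ≈ 0.066847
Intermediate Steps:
C(X, T) = -5 + X
z(M, q) = -6
V(c, m) = (-6 + m)/(10 + c) (V(c, m) = (m - 6)/(c + 10) = (-6 + m)/(10 + c))
(1/(-59 - 58) + V(C(3, -5), 4))**2 = (1/(-59 - 58) + (-6 + 4)/(10 + (-5 + 3)))**2 = (1/(-117) - 2/(10 - 2))**2 = (-1/117 - 2/8)**2 = (-1/117 + (1/8)*(-2))**2 = (-1/117 - 1/4)**2 = (-121/468)**2 = 14641/219024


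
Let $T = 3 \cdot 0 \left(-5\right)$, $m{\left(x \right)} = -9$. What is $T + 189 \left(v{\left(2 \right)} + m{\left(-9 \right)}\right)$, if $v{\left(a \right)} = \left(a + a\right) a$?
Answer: $-189$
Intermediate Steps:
$v{\left(a \right)} = 2 a^{2}$ ($v{\left(a \right)} = 2 a a = 2 a^{2}$)
$T = 0$ ($T = 0 \left(-5\right) = 0$)
$T + 189 \left(v{\left(2 \right)} + m{\left(-9 \right)}\right) = 0 + 189 \left(2 \cdot 2^{2} - 9\right) = 0 + 189 \left(2 \cdot 4 - 9\right) = 0 + 189 \left(8 - 9\right) = 0 + 189 \left(-1\right) = 0 - 189 = -189$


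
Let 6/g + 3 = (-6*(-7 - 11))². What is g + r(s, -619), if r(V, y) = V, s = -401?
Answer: -1558685/3887 ≈ -401.00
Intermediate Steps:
g = 2/3887 (g = 6/(-3 + (-6*(-7 - 11))²) = 6/(-3 + (-6*(-18))²) = 6/(-3 + 108²) = 6/(-3 + 11664) = 6/11661 = 6*(1/11661) = 2/3887 ≈ 0.00051454)
g + r(s, -619) = 2/3887 - 401 = -1558685/3887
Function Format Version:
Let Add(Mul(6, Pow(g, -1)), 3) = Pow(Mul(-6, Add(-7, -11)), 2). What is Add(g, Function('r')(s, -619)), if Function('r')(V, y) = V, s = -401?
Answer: Rational(-1558685, 3887) ≈ -401.00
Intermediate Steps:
g = Rational(2, 3887) (g = Mul(6, Pow(Add(-3, Pow(Mul(-6, Add(-7, -11)), 2)), -1)) = Mul(6, Pow(Add(-3, Pow(Mul(-6, -18), 2)), -1)) = Mul(6, Pow(Add(-3, Pow(108, 2)), -1)) = Mul(6, Pow(Add(-3, 11664), -1)) = Mul(6, Pow(11661, -1)) = Mul(6, Rational(1, 11661)) = Rational(2, 3887) ≈ 0.00051454)
Add(g, Function('r')(s, -619)) = Add(Rational(2, 3887), -401) = Rational(-1558685, 3887)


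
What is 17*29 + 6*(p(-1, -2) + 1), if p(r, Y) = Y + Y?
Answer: 475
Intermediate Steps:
p(r, Y) = 2*Y
17*29 + 6*(p(-1, -2) + 1) = 17*29 + 6*(2*(-2) + 1) = 493 + 6*(-4 + 1) = 493 + 6*(-3) = 493 - 18 = 475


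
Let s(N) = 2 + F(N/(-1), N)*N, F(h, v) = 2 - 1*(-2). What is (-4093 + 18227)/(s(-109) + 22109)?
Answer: 14134/21675 ≈ 0.65209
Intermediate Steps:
F(h, v) = 4 (F(h, v) = 2 + 2 = 4)
s(N) = 2 + 4*N
(-4093 + 18227)/(s(-109) + 22109) = (-4093 + 18227)/((2 + 4*(-109)) + 22109) = 14134/((2 - 436) + 22109) = 14134/(-434 + 22109) = 14134/21675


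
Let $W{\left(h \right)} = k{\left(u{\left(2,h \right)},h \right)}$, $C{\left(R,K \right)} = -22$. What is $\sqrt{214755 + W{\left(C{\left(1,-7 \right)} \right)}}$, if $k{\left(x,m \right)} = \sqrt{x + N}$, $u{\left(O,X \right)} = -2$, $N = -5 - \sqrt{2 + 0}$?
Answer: $\sqrt{214755 + i \sqrt{7 + \sqrt{2}}} \approx 463.42 + 0.003 i$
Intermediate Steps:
$N = -5 - \sqrt{2} \approx -6.4142$
$k{\left(x,m \right)} = \sqrt{-5 + x - \sqrt{2}}$ ($k{\left(x,m \right)} = \sqrt{x - \left(5 + \sqrt{2}\right)} = \sqrt{-5 + x - \sqrt{2}}$)
$W{\left(h \right)} = \sqrt{-7 - \sqrt{2}}$ ($W{\left(h \right)} = \sqrt{-5 - 2 - \sqrt{2}} = \sqrt{-7 - \sqrt{2}}$)
$\sqrt{214755 + W{\left(C{\left(1,-7 \right)} \right)}} = \sqrt{214755 + \sqrt{-7 - \sqrt{2}}}$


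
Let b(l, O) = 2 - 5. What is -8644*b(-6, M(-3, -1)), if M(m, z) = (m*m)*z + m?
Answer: 25932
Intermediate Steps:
M(m, z) = m + z*m² (M(m, z) = m²*z + m = z*m² + m = m + z*m²)
b(l, O) = -3
-8644*b(-6, M(-3, -1)) = -8644*(-3) = 25932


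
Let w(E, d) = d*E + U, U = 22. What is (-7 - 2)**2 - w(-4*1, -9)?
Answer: 23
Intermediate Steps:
w(E, d) = 22 + E*d (w(E, d) = d*E + 22 = E*d + 22 = 22 + E*d)
(-7 - 2)**2 - w(-4*1, -9) = (-7 - 2)**2 - (22 - 4*1*(-9)) = (-9)**2 - (22 - 4*(-9)) = 81 - (22 + 36) = 81 - 1*58 = 81 - 58 = 23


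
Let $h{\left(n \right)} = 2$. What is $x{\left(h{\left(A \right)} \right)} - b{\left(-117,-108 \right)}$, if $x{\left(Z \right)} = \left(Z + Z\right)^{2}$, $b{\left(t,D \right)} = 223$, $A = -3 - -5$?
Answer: $-207$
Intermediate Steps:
$A = 2$ ($A = -3 + 5 = 2$)
$x{\left(Z \right)} = 4 Z^{2}$ ($x{\left(Z \right)} = \left(2 Z\right)^{2} = 4 Z^{2}$)
$x{\left(h{\left(A \right)} \right)} - b{\left(-117,-108 \right)} = 4 \cdot 2^{2} - 223 = 4 \cdot 4 - 223 = 16 - 223 = -207$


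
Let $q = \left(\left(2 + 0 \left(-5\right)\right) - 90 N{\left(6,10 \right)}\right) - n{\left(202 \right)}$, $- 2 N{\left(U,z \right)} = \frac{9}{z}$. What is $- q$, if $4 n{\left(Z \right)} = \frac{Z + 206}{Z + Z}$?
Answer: $- \frac{4267}{101} \approx -42.247$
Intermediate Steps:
$N{\left(U,z \right)} = - \frac{9}{2 z}$ ($N{\left(U,z \right)} = - \frac{9 \frac{1}{z}}{2} = - \frac{9}{2 z}$)
$n{\left(Z \right)} = \frac{206 + Z}{8 Z}$ ($n{\left(Z \right)} = \frac{\left(Z + 206\right) \frac{1}{Z + Z}}{4} = \frac{\left(206 + Z\right) \frac{1}{2 Z}}{4} = \frac{\frac{1}{2} \frac{1}{Z} \left(206 + Z\right)}{4} = \frac{206 + Z}{8 Z}$)
$q = \frac{4267}{101}$ ($q = \left(\left(2 + 0 \left(-5\right)\right) - 90 \left(- \frac{9}{2 \cdot 10}\right)\right) - \frac{206 + 202}{8 \cdot 202} = \left(\left(2 + 0\right) - 90 \left(\left(- \frac{9}{2}\right) \frac{1}{10}\right)\right) - \frac{1}{8} \cdot \frac{1}{202} \cdot 408 = \left(2 - - \frac{81}{2}\right) - \frac{51}{202} = \left(2 + \frac{81}{2}\right) - \frac{51}{202} = \frac{85}{2} - \frac{51}{202} = \frac{4267}{101} \approx 42.247$)
$- q = \left(-1\right) \frac{4267}{101} = - \frac{4267}{101}$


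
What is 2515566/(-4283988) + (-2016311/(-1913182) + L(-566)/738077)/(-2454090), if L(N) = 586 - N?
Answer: -726445825213109762054819/1237130299296822256672740 ≈ -0.58720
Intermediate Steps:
2515566/(-4283988) + (-2016311/(-1913182) + L(-566)/738077)/(-2454090) = 2515566/(-4283988) + (-2016311/(-1913182) + (586 - 1*(-566))/738077)/(-2454090) = 2515566*(-1/4283988) + (-2016311*(-1/1913182) + (586 + 566)*(1/738077))*(-1/2454090) = -419261/713998 + (2016311/1913182 + 1152*(1/738077))*(-1/2454090) = -419261/713998 + (2016311/1913182 + 1152/738077)*(-1/2454090) = -419261/713998 + (1490396759611/1412075631014)*(-1/2454090) = -419261/713998 - 1490396759611/3465360685315147260 = -726445825213109762054819/1237130299296822256672740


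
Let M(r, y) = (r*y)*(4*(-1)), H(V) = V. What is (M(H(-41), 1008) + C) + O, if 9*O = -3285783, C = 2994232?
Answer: 2794457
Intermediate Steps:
M(r, y) = -4*r*y (M(r, y) = (r*y)*(-4) = -4*r*y)
O = -365087 (O = (⅑)*(-3285783) = -365087)
(M(H(-41), 1008) + C) + O = (-4*(-41)*1008 + 2994232) - 365087 = (165312 + 2994232) - 365087 = 3159544 - 365087 = 2794457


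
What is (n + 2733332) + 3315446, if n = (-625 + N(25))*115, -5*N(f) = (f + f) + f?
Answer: 5975178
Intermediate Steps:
N(f) = -3*f/5 (N(f) = -((f + f) + f)/5 = -(2*f + f)/5 = -3*f/5)
n = -73600 (n = (-625 - 3/5*25)*115 = (-625 - 15)*115 = -640*115 = -73600)
(n + 2733332) + 3315446 = (-73600 + 2733332) + 3315446 = 2659732 + 3315446 = 5975178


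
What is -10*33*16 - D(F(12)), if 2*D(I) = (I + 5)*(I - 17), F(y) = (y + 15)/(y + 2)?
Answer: -2049293/392 ≈ -5227.8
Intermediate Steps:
F(y) = (15 + y)/(2 + y)
D(I) = (-17 + I)*(5 + I)/2 (D(I) = ((I + 5)*(I - 17))/2 = ((5 + I)*(-17 + I))/2 = ((-17 + I)*(5 + I))/2 = (-17 + I)*(5 + I)/2)
-10*33*16 - D(F(12)) = -10*33*16 - (-85/2 + ((15 + 12)/(2 + 12))**2/2 - 6*(15 + 12)/(2 + 12)) = -330*16 - (-85/2 + (27/14)**2/2 - 6*27/14) = -5280 - (-85/2 + ((1/14)*27)**2/2 - 3*27/7) = -5280 - (-85/2 + (27/14)**2/2 - 6*27/14) = -5280 - (-85/2 + (1/2)*(729/196) - 81/7) = -5280 - (-85/2 + 729/392 - 81/7) = -5280 - 1*(-20467/392) = -5280 + 20467/392 = -2049293/392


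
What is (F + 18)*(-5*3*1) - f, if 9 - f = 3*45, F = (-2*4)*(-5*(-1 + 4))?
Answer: -1944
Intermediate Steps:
F = 120 (F = -(-40)*3 = -8*(-15) = 120)
f = -126 (f = 9 - 3*45 = 9 - 1*135 = 9 - 135 = -126)
(F + 18)*(-5*3*1) - f = (120 + 18)*(-5*3*1) - 1*(-126) = 138*(-15*1) + 126 = 138*(-15) + 126 = -2070 + 126 = -1944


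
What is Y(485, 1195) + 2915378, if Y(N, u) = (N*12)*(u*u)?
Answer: 8314020878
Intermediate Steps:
Y(N, u) = 12*N*u**2 (Y(N, u) = (12*N)*u**2 = 12*N*u**2)
Y(485, 1195) + 2915378 = 12*485*1195**2 + 2915378 = 12*485*1428025 + 2915378 = 8311105500 + 2915378 = 8314020878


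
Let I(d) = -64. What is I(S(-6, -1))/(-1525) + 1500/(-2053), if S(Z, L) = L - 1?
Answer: -2156108/3130825 ≈ -0.68867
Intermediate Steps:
S(Z, L) = -1 + L
I(S(-6, -1))/(-1525) + 1500/(-2053) = -64/(-1525) + 1500/(-2053) = -64*(-1/1525) + 1500*(-1/2053) = 64/1525 - 1500/2053 = -2156108/3130825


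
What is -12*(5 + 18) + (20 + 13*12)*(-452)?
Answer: -79828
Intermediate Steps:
-12*(5 + 18) + (20 + 13*12)*(-452) = -12*23 + (20 + 156)*(-452) = -276 + 176*(-452) = -276 - 79552 = -79828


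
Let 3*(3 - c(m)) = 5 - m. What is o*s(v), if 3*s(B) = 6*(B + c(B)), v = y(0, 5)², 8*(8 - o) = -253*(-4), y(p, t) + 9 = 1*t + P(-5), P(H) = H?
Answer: -25912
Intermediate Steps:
c(m) = 4/3 + m/3 (c(m) = 3 - (5 - m)/3 = 3 + (-5/3 + m/3) = 4/3 + m/3)
y(p, t) = -14 + t (y(p, t) = -9 + (1*t - 5) = -9 + (t - 5) = -9 + (-5 + t) = -14 + t)
o = -237/2 (o = 8 - (-253)*(-4)/8 = 8 - ⅛*1012 = 8 - 253/2 = -237/2 ≈ -118.50)
v = 81 (v = (-14 + 5)² = (-9)² = 81)
s(B) = 8/3 + 8*B/3 (s(B) = (6*(B + (4/3 + B/3)))/3 = (6*(4/3 + 4*B/3))/3 = (8 + 8*B)/3 = 8/3 + 8*B/3)
o*s(v) = -237*(8/3 + (8/3)*81)/2 = -237*(8/3 + 216)/2 = -237/2*656/3 = -25912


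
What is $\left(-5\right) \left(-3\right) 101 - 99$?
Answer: $1416$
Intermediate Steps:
$\left(-5\right) \left(-3\right) 101 - 99 = 15 \cdot 101 - 99 = 1515 - 99 = 1416$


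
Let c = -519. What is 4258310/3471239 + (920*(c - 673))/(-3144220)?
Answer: 859788150258/545716954429 ≈ 1.5755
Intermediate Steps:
4258310/3471239 + (920*(c - 673))/(-3144220) = 4258310/3471239 + (920*(-519 - 673))/(-3144220) = 4258310*(1/3471239) + (920*(-1192))*(-1/3144220) = 4258310/3471239 - 1096640*(-1/3144220) = 4258310/3471239 + 54832/157211 = 859788150258/545716954429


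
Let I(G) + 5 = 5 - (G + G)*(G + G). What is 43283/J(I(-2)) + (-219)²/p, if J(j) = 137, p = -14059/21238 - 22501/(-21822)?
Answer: 763153226635568/5859515345 ≈ 1.3024e+5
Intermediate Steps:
I(G) = -4*G² (I(G) = -5 + (5 - (G + G)*(G + G)) = -5 + (5 - 2*G*2*G) = -5 + (5 - 4*G²) = -4*G²)
p = 42770185/115863909 (p = -14059*1/21238 - 22501*(-1/21822) = -14059/21238 + 22501/21822 = 42770185/115863909 ≈ 0.36914)
43283/J(I(-2)) + (-219)²/p = 43283/137 + (-219)²/(42770185/115863909) = 43283*(1/137) + 47961*(115863909/42770185) = 43283/137 + 5556948939549/42770185 = 763153226635568/5859515345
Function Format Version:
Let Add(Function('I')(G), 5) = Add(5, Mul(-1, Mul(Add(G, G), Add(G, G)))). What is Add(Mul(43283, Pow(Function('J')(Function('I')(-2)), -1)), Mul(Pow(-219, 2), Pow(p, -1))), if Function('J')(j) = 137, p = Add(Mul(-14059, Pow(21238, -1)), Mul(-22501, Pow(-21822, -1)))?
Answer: Rational(763153226635568, 5859515345) ≈ 1.3024e+5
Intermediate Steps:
Function('I')(G) = Mul(-4, Pow(G, 2)) (Function('I')(G) = Add(-5, Add(5, Mul(-1, Mul(Add(G, G), Add(G, G))))) = Add(-5, Add(5, Mul(-1, Mul(Mul(2, G), Mul(2, G))))) = Add(-5, Add(5, Mul(-1, Mul(4, Pow(G, 2))))) = Add(-5, Add(5, Mul(-4, Pow(G, 2)))) = Mul(-4, Pow(G, 2)))
p = Rational(42770185, 115863909) (p = Add(Mul(-14059, Rational(1, 21238)), Mul(-22501, Rational(-1, 21822))) = Add(Rational(-14059, 21238), Rational(22501, 21822)) = Rational(42770185, 115863909) ≈ 0.36914)
Add(Mul(43283, Pow(Function('J')(Function('I')(-2)), -1)), Mul(Pow(-219, 2), Pow(p, -1))) = Add(Mul(43283, Pow(137, -1)), Mul(Pow(-219, 2), Pow(Rational(42770185, 115863909), -1))) = Add(Mul(43283, Rational(1, 137)), Mul(47961, Rational(115863909, 42770185))) = Add(Rational(43283, 137), Rational(5556948939549, 42770185)) = Rational(763153226635568, 5859515345)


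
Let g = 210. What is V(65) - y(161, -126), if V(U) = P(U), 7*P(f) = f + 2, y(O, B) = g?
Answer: -1403/7 ≈ -200.43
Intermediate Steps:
y(O, B) = 210
P(f) = 2/7 + f/7 (P(f) = (f + 2)/7 = (2 + f)/7 = 2/7 + f/7)
V(U) = 2/7 + U/7
V(65) - y(161, -126) = (2/7 + (⅐)*65) - 1*210 = (2/7 + 65/7) - 210 = 67/7 - 210 = -1403/7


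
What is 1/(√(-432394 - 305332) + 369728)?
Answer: 184864/68349765855 - I*√737726/136699531710 ≈ 2.7047e-6 - 6.2832e-9*I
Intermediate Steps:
1/(√(-432394 - 305332) + 369728) = 1/(√(-737726) + 369728) = 1/(I*√737726 + 369728) = 1/(369728 + I*√737726)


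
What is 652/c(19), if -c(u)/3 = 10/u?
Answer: -6194/15 ≈ -412.93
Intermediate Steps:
c(u) = -30/u
652/c(19) = 652/((-30/19)) = 652/((-30*1/19)) = 652/(-30/19) = 652*(-19/30) = -6194/15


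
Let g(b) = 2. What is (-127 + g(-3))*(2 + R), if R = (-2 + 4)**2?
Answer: -750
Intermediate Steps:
R = 4 (R = 2**2 = 4)
(-127 + g(-3))*(2 + R) = (-127 + 2)*(2 + 4) = -125*6 = -750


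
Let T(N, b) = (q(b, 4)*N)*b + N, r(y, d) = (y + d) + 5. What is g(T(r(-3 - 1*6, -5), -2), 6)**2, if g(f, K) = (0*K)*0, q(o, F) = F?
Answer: 0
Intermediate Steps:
r(y, d) = 5 + d + y (r(y, d) = (d + y) + 5 = 5 + d + y)
T(N, b) = N + 4*N*b (T(N, b) = (4*N)*b + N = 4*N*b + N = N + 4*N*b)
g(f, K) = 0 (g(f, K) = 0*0 = 0)
g(T(r(-3 - 1*6, -5), -2), 6)**2 = 0**2 = 0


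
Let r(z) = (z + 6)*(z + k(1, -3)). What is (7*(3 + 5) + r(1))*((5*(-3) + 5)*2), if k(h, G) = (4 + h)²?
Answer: -4760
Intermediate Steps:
r(z) = (6 + z)*(25 + z) (r(z) = (z + 6)*(z + (4 + 1)²) = (6 + z)*(z + 5²) = (6 + z)*(z + 25) = (6 + z)*(25 + z))
(7*(3 + 5) + r(1))*((5*(-3) + 5)*2) = (7*(3 + 5) + (150 + 1² + 31*1))*((5*(-3) + 5)*2) = (7*8 + (150 + 1 + 31))*((-15 + 5)*2) = (56 + 182)*(-10*2) = 238*(-20) = -4760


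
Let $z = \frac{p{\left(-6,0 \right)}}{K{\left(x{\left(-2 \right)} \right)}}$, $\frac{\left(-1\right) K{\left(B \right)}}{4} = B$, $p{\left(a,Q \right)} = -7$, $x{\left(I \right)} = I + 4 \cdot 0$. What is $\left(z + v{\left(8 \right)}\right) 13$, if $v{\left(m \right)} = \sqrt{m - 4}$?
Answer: $\frac{117}{8} \approx 14.625$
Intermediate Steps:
$x{\left(I \right)} = I$ ($x{\left(I \right)} = I + 0 = I$)
$K{\left(B \right)} = - 4 B$
$v{\left(m \right)} = \sqrt{-4 + m}$
$z = - \frac{7}{8}$ ($z = - \frac{7}{\left(-4\right) \left(-2\right)} = - \frac{7}{8} \approx -0.875$)
$\left(z + v{\left(8 \right)}\right) 13 = \left(- \frac{7}{8} + \sqrt{-4 + 8}\right) 13 = \left(- \frac{7}{8} + \sqrt{4}\right) 13 = \left(- \frac{7}{8} + 2\right) 13 = \frac{9}{8} \cdot 13 = \frac{117}{8}$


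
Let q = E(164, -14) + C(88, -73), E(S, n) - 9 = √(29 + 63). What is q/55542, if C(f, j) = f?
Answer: 97/55542 + √23/27771 ≈ 0.0019191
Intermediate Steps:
E(S, n) = 9 + 2*√23 (E(S, n) = 9 + √(29 + 63) = 9 + √92 = 9 + 2*√23)
q = 97 + 2*√23 (q = (9 + 2*√23) + 88 = 97 + 2*√23 ≈ 106.59)
q/55542 = (97 + 2*√23)/55542 = (97 + 2*√23)*(1/55542) = 97/55542 + √23/27771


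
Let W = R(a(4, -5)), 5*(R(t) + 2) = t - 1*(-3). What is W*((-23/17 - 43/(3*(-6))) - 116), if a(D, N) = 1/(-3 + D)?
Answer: 35179/255 ≈ 137.96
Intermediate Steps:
R(t) = -7/5 + t/5 (R(t) = -2 + (t - 1*(-3))/5 = -2 + (t + 3)/5 = -2 + (3 + t)/5 = -2 + (⅗ + t/5) = -7/5 + t/5)
W = -6/5 (W = -7/5 + 1/(5*(-3 + 4)) = -7/5 + (⅕)/1 = -7/5 + (⅕)*1 = -7/5 + ⅕ = -6/5 ≈ -1.2000)
W*((-23/17 - 43/(3*(-6))) - 116) = -6*((-23/17 - 43/(3*(-6))) - 116)/5 = -6*((-23*1/17 - 43/(-18)) - 116)/5 = -6*((-23/17 - 43*(-1/18)) - 116)/5 = -6*((-23/17 + 43/18) - 116)/5 = -6*(317/306 - 116)/5 = -6/5*(-35179/306) = 35179/255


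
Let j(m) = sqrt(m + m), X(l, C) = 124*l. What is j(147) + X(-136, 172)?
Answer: -16864 + 7*sqrt(6) ≈ -16847.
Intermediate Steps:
j(m) = sqrt(2)*sqrt(m) (j(m) = sqrt(2*m) = sqrt(2)*sqrt(m))
j(147) + X(-136, 172) = sqrt(2)*sqrt(147) + 124*(-136) = sqrt(2)*(7*sqrt(3)) - 16864 = 7*sqrt(6) - 16864 = -16864 + 7*sqrt(6)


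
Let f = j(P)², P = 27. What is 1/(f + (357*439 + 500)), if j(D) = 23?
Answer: 1/157752 ≈ 6.3391e-6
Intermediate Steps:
f = 529 (f = 23² = 529)
1/(f + (357*439 + 500)) = 1/(529 + (357*439 + 500)) = 1/(529 + (156723 + 500)) = 1/(529 + 157223) = 1/157752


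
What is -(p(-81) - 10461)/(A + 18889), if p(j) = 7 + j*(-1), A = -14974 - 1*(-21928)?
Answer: 10373/25843 ≈ 0.40139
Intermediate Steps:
A = 6954 (A = -14974 + 21928 = 6954)
p(j) = 7 - j
-(p(-81) - 10461)/(A + 18889) = -((7 - 1*(-81)) - 10461)/(6954 + 18889) = -((7 + 81) - 10461)/25843 = -(88 - 10461)/25843 = -(-10373)/25843 = -1*(-10373/25843) = 10373/25843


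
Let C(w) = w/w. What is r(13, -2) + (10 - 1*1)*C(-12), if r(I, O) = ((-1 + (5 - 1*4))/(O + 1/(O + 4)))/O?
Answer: 9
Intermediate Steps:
C(w) = 1
r(I, O) = 0 (r(I, O) = ((-1 + (5 - 4))/(O + 1/(4 + O)))/O = ((-1 + 1)/(O + 1/(4 + O)))/O = (0/(O + 1/(4 + O)))/O = 0/O = 0)
r(13, -2) + (10 - 1*1)*C(-12) = 0 + (10 - 1*1)*1 = 0 + (10 - 1)*1 = 0 + 9*1 = 0 + 9 = 9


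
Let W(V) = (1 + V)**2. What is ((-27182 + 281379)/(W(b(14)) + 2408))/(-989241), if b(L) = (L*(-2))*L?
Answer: -254197/153618245649 ≈ -1.6547e-6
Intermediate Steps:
b(L) = -2*L**2 (b(L) = (-2*L)*L = -2*L**2)
((-27182 + 281379)/(W(b(14)) + 2408))/(-989241) = ((-27182 + 281379)/((1 - 2*14**2)**2 + 2408))/(-989241) = (254197/((1 - 2*196)**2 + 2408))*(-1/989241) = (254197/((1 - 392)**2 + 2408))*(-1/989241) = (254197/((-391)**2 + 2408))*(-1/989241) = (254197/(152881 + 2408))*(-1/989241) = (254197/155289)*(-1/989241) = -254197/153618245649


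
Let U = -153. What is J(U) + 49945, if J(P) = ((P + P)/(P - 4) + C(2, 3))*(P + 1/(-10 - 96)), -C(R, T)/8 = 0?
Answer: 413110838/8321 ≈ 49647.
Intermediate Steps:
C(R, T) = 0 (C(R, T) = -8*0 = 0)
J(P) = 2*P*(-1/106 + P)/(-4 + P) (J(P) = ((P + P)/(P - 4) + 0)*(P + 1/(-10 - 96)) = ((2*P)/(-4 + P) + 0)*(P + 1/(-106)) = (2*P/(-4 + P) + 0)*(P - 1/106) = (2*P/(-4 + P))*(-1/106 + P) = 2*P*(-1/106 + P)/(-4 + P))
J(U) + 49945 = (1/53)*(-153)*(-1 + 106*(-153))/(-4 - 153) + 49945 = (1/53)*(-153)*(-1 - 16218)/(-157) + 49945 = (1/53)*(-153)*(-1/157)*(-16219) + 49945 = -2481507/8321 + 49945 = 413110838/8321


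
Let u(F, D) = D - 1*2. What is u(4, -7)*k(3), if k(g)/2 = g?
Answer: -54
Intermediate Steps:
u(F, D) = -2 + D (u(F, D) = D - 2 = -2 + D)
k(g) = 2*g
u(4, -7)*k(3) = (-2 - 7)*(2*3) = -9*6 = -54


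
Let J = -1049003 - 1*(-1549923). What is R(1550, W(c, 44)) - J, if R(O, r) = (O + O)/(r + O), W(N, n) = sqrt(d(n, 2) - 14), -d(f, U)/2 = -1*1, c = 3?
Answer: 10*(-50092*sqrt(3) + 38821145*I)/(sqrt(3) - 775*I) ≈ -5.0092e+5 - 0.0044699*I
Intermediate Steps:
J = 500920 (J = -1049003 + 1549923 = 500920)
d(f, U) = 2 (d(f, U) = -(-2) = -2*(-1) = 2)
W(N, n) = 2*I*sqrt(3) (W(N, n) = sqrt(2 - 14) = sqrt(-12) = 2*I*sqrt(3))
R(O, r) = 2*O/(O + r) (R(O, r) = (2*O)/(O + r) = 2*O/(O + r))
R(1550, W(c, 44)) - J = 2*1550/(1550 + 2*I*sqrt(3)) - 1*500920 = 3100/(1550 + 2*I*sqrt(3)) - 500920 = -500920 + 3100/(1550 + 2*I*sqrt(3))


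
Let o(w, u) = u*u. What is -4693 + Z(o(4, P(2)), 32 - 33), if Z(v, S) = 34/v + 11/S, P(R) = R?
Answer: -9391/2 ≈ -4695.5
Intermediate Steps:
o(w, u) = u²
Z(v, S) = 11/S + 34/v
-4693 + Z(o(4, P(2)), 32 - 33) = -4693 + (11/(32 - 33) + 34/(2²)) = -4693 + (11/(-1) + 34/4) = -4693 + (11*(-1) + 34*(¼)) = -4693 + (-11 + 17/2) = -4693 - 5/2 = -9391/2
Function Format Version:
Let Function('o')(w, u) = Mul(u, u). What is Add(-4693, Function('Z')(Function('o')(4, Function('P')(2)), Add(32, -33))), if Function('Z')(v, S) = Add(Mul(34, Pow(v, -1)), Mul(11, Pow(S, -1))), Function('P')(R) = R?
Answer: Rational(-9391, 2) ≈ -4695.5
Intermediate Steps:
Function('o')(w, u) = Pow(u, 2)
Function('Z')(v, S) = Add(Mul(11, Pow(S, -1)), Mul(34, Pow(v, -1)))
Add(-4693, Function('Z')(Function('o')(4, Function('P')(2)), Add(32, -33))) = Add(-4693, Add(Mul(11, Pow(Add(32, -33), -1)), Mul(34, Pow(Pow(2, 2), -1)))) = Add(-4693, Add(Mul(11, Pow(-1, -1)), Mul(34, Pow(4, -1)))) = Add(-4693, Add(Mul(11, -1), Mul(34, Rational(1, 4)))) = Add(-4693, Add(-11, Rational(17, 2))) = Add(-4693, Rational(-5, 2)) = Rational(-9391, 2)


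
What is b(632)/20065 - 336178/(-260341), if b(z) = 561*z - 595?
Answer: 98894930907/5223742165 ≈ 18.932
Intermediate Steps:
b(z) = -595 + 561*z
b(632)/20065 - 336178/(-260341) = (-595 + 561*632)/20065 - 336178/(-260341) = (-595 + 354552)*(1/20065) - 336178*(-1/260341) = 353957*(1/20065) + 336178/260341 = 353957/20065 + 336178/260341 = 98894930907/5223742165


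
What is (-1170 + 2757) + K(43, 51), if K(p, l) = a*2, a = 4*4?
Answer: 1619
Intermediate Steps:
a = 16
K(p, l) = 32 (K(p, l) = 16*2 = 32)
(-1170 + 2757) + K(43, 51) = (-1170 + 2757) + 32 = 1587 + 32 = 1619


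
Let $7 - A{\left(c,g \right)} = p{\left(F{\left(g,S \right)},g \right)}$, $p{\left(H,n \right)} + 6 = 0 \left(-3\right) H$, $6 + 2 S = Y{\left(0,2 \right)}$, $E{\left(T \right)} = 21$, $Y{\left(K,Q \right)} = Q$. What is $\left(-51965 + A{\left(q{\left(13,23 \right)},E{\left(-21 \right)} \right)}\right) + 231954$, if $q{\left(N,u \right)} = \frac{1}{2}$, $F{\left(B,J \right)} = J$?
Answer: $180002$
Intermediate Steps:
$S = -2$ ($S = -3 + \frac{1}{2} \cdot 2 = -3 + 1 = -2$)
$p{\left(H,n \right)} = -6$ ($p{\left(H,n \right)} = -6 + 0 \left(-3\right) H = -6 + 0 H = -6 + 0 = -6$)
$q{\left(N,u \right)} = \frac{1}{2}$
$A{\left(c,g \right)} = 13$ ($A{\left(c,g \right)} = 7 - -6 = 7 + 6 = 13$)
$\left(-51965 + A{\left(q{\left(13,23 \right)},E{\left(-21 \right)} \right)}\right) + 231954 = \left(-51965 + 13\right) + 231954 = -51952 + 231954 = 180002$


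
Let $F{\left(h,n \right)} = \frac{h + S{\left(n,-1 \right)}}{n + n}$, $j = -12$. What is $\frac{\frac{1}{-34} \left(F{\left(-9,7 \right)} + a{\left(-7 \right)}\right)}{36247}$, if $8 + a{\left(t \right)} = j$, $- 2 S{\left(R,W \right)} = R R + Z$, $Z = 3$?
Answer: $\frac{45}{2464796} \approx 1.8257 \cdot 10^{-5}$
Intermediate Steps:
$S{\left(R,W \right)} = - \frac{3}{2} - \frac{R^{2}}{2}$ ($S{\left(R,W \right)} = - \frac{R R + 3}{2} = - \frac{R^{2} + 3}{2} = - \frac{3 + R^{2}}{2} = - \frac{3}{2} - \frac{R^{2}}{2}$)
$a{\left(t \right)} = -20$ ($a{\left(t \right)} = -8 - 12 = -20$)
$F{\left(h,n \right)} = \frac{- \frac{3}{2} + h - \frac{n^{2}}{2}}{2 n}$ ($F{\left(h,n \right)} = \frac{h - \left(\frac{3}{2} + \frac{n^{2}}{2}\right)}{n + n} = \frac{- \frac{3}{2} + h - \frac{n^{2}}{2}}{2 n}$)
$\frac{\frac{1}{-34} \left(F{\left(-9,7 \right)} + a{\left(-7 \right)}\right)}{36247} = \frac{\frac{1}{-34} \left(\frac{-3 - 7^{2} + 2 \left(-9\right)}{4 \cdot 7} - 20\right)}{36247} = - \frac{\frac{1}{4} \cdot \frac{1}{7} \left(-3 - 49 - 18\right) - 20}{34} \cdot \frac{1}{36247} = - \frac{\frac{1}{4} \cdot \frac{1}{7} \left(-70\right) - 20}{34} \cdot \frac{1}{36247} = - \frac{- \frac{5}{2} - 20}{34} \cdot \frac{1}{36247} = \left(- \frac{1}{34}\right) \left(- \frac{45}{2}\right) \frac{1}{36247} = \frac{45}{68} \cdot \frac{1}{36247} = \frac{45}{2464796}$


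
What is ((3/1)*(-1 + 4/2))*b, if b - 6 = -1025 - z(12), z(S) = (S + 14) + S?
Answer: -3171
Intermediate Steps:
z(S) = 14 + 2*S (z(S) = (14 + S) + S = 14 + 2*S)
b = -1057 (b = 6 + (-1025 - (14 + 2*12)) = 6 + (-1025 - (14 + 24)) = 6 + (-1025 - 1*38) = 6 + (-1025 - 38) = 6 - 1063 = -1057)
((3/1)*(-1 + 4/2))*b = ((3/1)*(-1 + 4/2))*(-1057) = ((3*1)*(-1 + 4*(½)))*(-1057) = (3*(-1 + 2))*(-1057) = (3*1)*(-1057) = 3*(-1057) = -3171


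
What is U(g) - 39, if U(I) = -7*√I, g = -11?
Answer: -39 - 7*I*√11 ≈ -39.0 - 23.216*I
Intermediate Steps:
U(g) - 39 = -7*I*√11 - 39 = -39 - 7*I*√11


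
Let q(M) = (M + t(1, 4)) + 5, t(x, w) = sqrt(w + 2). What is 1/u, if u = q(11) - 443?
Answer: -427/182323 - sqrt(6)/182323 ≈ -0.0023554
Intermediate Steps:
t(x, w) = sqrt(2 + w)
q(M) = 5 + M + sqrt(6) (q(M) = (M + sqrt(2 + 4)) + 5 = (M + sqrt(6)) + 5 = 5 + M + sqrt(6))
u = -427 + sqrt(6) (u = (5 + 11 + sqrt(6)) - 443 = (16 + sqrt(6)) - 443 = -427 + sqrt(6) ≈ -424.55)
1/u = 1/(-427 + sqrt(6))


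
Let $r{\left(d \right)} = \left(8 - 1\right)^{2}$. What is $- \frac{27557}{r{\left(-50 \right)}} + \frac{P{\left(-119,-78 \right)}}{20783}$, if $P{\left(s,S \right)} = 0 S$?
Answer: $- \frac{27557}{49} \approx -562.39$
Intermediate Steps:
$P{\left(s,S \right)} = 0$
$r{\left(d \right)} = 49$ ($r{\left(d \right)} = 7^{2} = 49$)
$- \frac{27557}{r{\left(-50 \right)}} + \frac{P{\left(-119,-78 \right)}}{20783} = - \frac{27557}{49} + \frac{0}{20783} = \left(-27557\right) \frac{1}{49} + 0 \cdot \frac{1}{20783} = - \frac{27557}{49} + 0 = - \frac{27557}{49}$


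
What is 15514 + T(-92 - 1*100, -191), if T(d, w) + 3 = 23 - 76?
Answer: 15458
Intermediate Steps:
T(d, w) = -56 (T(d, w) = -3 + (23 - 76) = -3 - 53 = -56)
15514 + T(-92 - 1*100, -191) = 15514 - 56 = 15458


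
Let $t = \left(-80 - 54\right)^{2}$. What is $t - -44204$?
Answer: $62160$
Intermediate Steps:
$t = 17956$ ($t = \left(-134\right)^{2} = 17956$)
$t - -44204 = 17956 - -44204 = 17956 + 44204 = 62160$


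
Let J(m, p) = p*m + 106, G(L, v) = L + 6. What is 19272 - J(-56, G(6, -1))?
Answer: 19838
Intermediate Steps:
G(L, v) = 6 + L
J(m, p) = 106 + m*p (J(m, p) = m*p + 106 = 106 + m*p)
19272 - J(-56, G(6, -1)) = 19272 - (106 - 56*(6 + 6)) = 19272 - (106 - 56*12) = 19272 - (106 - 672) = 19272 - 1*(-566) = 19272 + 566 = 19838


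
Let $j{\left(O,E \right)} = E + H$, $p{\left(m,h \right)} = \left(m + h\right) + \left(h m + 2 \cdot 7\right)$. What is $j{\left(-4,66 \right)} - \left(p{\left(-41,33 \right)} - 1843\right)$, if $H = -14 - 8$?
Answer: $3234$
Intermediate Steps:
$p{\left(m,h \right)} = 14 + h + m + h m$ ($p{\left(m,h \right)} = \left(h + m\right) + \left(h m + 14\right) = \left(h + m\right) + \left(14 + h m\right) = 14 + h + m + h m$)
$H = -22$ ($H = -14 - 8 = -22$)
$j{\left(O,E \right)} = -22 + E$ ($j{\left(O,E \right)} = E - 22 = -22 + E$)
$j{\left(-4,66 \right)} - \left(p{\left(-41,33 \right)} - 1843\right) = \left(-22 + 66\right) - \left(\left(14 + 33 - 41 + 33 \left(-41\right)\right) - 1843\right) = 44 - \left(\left(14 + 33 - 41 - 1353\right) - 1843\right) = 44 - \left(-1347 - 1843\right) = 44 - -3190 = 44 + 3190 = 3234$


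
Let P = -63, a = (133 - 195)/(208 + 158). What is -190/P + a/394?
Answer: 4565809/1514142 ≈ 3.0154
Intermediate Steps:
a = -31/183 (a = -62/366 = -62*1/366 = -31/183 ≈ -0.16940)
-190/P + a/394 = -190/(-63) - 31/183/394 = -190*(-1/63) - 31/183*1/394 = 190/63 - 31/72102 = 4565809/1514142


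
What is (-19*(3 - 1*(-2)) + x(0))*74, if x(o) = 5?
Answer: -6660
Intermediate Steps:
(-19*(3 - 1*(-2)) + x(0))*74 = (-19*(3 - 1*(-2)) + 5)*74 = (-19*(3 + 2) + 5)*74 = (-19*5 + 5)*74 = (-95 + 5)*74 = -90*74 = -6660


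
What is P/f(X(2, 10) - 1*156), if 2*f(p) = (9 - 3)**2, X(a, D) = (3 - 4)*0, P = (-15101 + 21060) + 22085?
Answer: 1558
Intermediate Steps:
P = 28044 (P = 5959 + 22085 = 28044)
X(a, D) = 0 (X(a, D) = -1*0 = 0)
f(p) = 18 (f(p) = (9 - 3)**2/2 = (1/2)*6**2 = (1/2)*36 = 18)
P/f(X(2, 10) - 1*156) = 28044/18 = 28044*(1/18) = 1558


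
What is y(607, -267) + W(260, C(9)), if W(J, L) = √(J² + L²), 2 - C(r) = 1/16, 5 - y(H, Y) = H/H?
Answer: 4 + √17306561/16 ≈ 264.01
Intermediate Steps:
y(H, Y) = 4 (y(H, Y) = 5 - H/H = 5 - 1*1 = 5 - 1 = 4)
C(r) = 31/16 (C(r) = 2 - 1/16 = 31/16)
y(607, -267) + W(260, C(9)) = 4 + √(260² + (31/16)²) = 4 + √(67600 + 961/256) = 4 + √(17306561/256) = 4 + √17306561/16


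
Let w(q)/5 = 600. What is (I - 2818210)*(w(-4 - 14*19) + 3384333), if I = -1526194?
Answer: -14715943034532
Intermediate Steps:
w(q) = 3000 (w(q) = 5*600 = 3000)
(I - 2818210)*(w(-4 - 14*19) + 3384333) = (-1526194 - 2818210)*(3000 + 3384333) = -4344404*3387333 = -14715943034532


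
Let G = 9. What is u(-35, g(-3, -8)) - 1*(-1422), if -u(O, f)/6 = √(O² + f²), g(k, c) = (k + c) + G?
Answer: 1422 - 6*√1229 ≈ 1211.7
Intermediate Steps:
g(k, c) = 9 + c + k (g(k, c) = (k + c) + 9 = (c + k) + 9 = 9 + c + k)
u(O, f) = -6*√(O² + f²)
u(-35, g(-3, -8)) - 1*(-1422) = -6*√((-35)² + (9 - 8 - 3)²) - 1*(-1422) = -6*√(1225 + (-2)²) + 1422 = -6*√(1225 + 4) + 1422 = -6*√1229 + 1422 = 1422 - 6*√1229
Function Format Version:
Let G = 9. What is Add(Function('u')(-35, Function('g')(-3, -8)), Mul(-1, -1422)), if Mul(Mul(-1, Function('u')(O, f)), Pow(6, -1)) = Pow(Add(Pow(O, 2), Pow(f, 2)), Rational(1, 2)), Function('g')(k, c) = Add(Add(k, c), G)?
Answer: Add(1422, Mul(-6, Pow(1229, Rational(1, 2)))) ≈ 1211.7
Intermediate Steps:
Function('g')(k, c) = Add(9, c, k) (Function('g')(k, c) = Add(Add(k, c), 9) = Add(Add(c, k), 9) = Add(9, c, k))
Function('u')(O, f) = Mul(-6, Pow(Add(Pow(O, 2), Pow(f, 2)), Rational(1, 2)))
Add(Function('u')(-35, Function('g')(-3, -8)), Mul(-1, -1422)) = Add(Mul(-6, Pow(Add(Pow(-35, 2), Pow(Add(9, -8, -3), 2)), Rational(1, 2))), Mul(-1, -1422)) = Add(Mul(-6, Pow(Add(1225, Pow(-2, 2)), Rational(1, 2))), 1422) = Add(Mul(-6, Pow(Add(1225, 4), Rational(1, 2))), 1422) = Add(Mul(-6, Pow(1229, Rational(1, 2))), 1422) = Add(1422, Mul(-6, Pow(1229, Rational(1, 2))))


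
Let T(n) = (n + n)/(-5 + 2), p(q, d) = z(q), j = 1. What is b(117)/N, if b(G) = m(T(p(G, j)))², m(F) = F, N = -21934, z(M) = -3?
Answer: -2/10967 ≈ -0.00018237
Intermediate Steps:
p(q, d) = -3
T(n) = -2*n/3 (T(n) = (2*n)/(-3) = (2*n)*(-⅓) = -2*n/3)
b(G) = 4 (b(G) = (-⅔*(-3))² = 2² = 4)
b(117)/N = 4/(-21934) = 4*(-1/21934) = -2/10967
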